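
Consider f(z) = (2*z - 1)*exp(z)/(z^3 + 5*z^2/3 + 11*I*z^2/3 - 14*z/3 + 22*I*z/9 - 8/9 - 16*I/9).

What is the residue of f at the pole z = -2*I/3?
Write f(z) = P(z)/Q(z) with P(z) = (2*z - 1)*exp(z) and Q(z) = z^3 + 5*z^2/3 + 11*I*z^2/3 - 14*z/3 + 22*I*z/9 - 8/9 - 16*I/9.
The denominator factors as Q(z) = (z + 2 + 2*I)*(z - 1/3 + I)*(z + 2*I/3), so z = -2*I/3 is a simple zero of Q and P is analytic there; z = -2*I/3 is therefore a simple pole and
  Res(f, z₀) = P(z₀)/Q'(z₀).

Q'(z) = 3*z^2 + 10*z/3 + 22*I*z/3 - 14/3 + 22*I/9, so Q'(-2*I/3) = -10/9 + 2*I/9.
P(-2*I/3) = (-1 - 4*I/3)*exp(-2*I/3).

Res(f, -2*I/3) = ((-1 - 4*I/3)*exp(-2*I/3))/(-10/9 + 2*I/9) = (33/52 + 69*I/52)*exp(-2*I/3)

Final answer: (33/52 + 69*I/52)*exp(-2*I/3)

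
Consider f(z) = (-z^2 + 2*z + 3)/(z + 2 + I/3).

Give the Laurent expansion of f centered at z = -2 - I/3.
Put w = z - (-2 - I/3), i.e. z = w - 2 - I/3. The denominator is w, so it suffices to rewrite the numerator in powers of w.

P(z) = -z^2 + 2*z + 3
P(w - 2 - I/3) = -44/9 - 2*I + (6 + 2*I/3)*w - w^2

Dividing each term by w:
  f = (-44/9 - 2*I)/w + 6 + 2*I/3 - w

Substituting back w = z + 2 + I/3:
  f(z) = (-44/9 - 2*I)/(z + 2 + I/3) + 6 + 2*I/3 - (z + 2 + I/3)

The series is finite because the numerator is a polynomial; the negative powers form the principal part, and the coefficient of 1/(z + 2 + I/3) gives Res(f, -2 - I/3) = -44/9 - 2*I.

Final answer: (-44/9 - 2*I)/(z + 2 + I/3) + 6 + 2*I/3 - (z + 2 + I/3)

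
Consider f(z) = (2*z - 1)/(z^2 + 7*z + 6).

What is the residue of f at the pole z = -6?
Write f(z) = P(z)/Q(z) with P(z) = 2*z - 1 and Q(z) = z^2 + 7*z + 6.
The denominator factors as Q(z) = (z + 1)*(z + 6), so z = -6 is a simple zero of Q and P is analytic there; z = -6 is therefore a simple pole and
  Res(f, z₀) = P(z₀)/Q'(z₀).

Q'(z) = 2*z + 7, so Q'(-6) = -5.
P(-6) = -13.

Res(f, -6) = (-13)/(-5) = 13/5

Final answer: 13/5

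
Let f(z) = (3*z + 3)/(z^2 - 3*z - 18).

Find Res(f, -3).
Write f(z) = P(z)/Q(z) with P(z) = 3*z + 3 and Q(z) = z^2 - 3*z - 18.
The denominator factors as Q(z) = (z + 3)*(z - 6), so z = -3 is a simple zero of Q and P is analytic there; z = -3 is therefore a simple pole and
  Res(f, z₀) = P(z₀)/Q'(z₀).

Q'(z) = 2*z - 3, so Q'(-3) = -9.
P(-3) = -6.

Res(f, -3) = (-6)/(-9) = 2/3

Final answer: 2/3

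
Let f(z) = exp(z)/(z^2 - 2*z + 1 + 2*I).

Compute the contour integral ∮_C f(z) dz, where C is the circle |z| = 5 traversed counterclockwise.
By the residue theorem, ∮_C f(z) dz = 2πi · (sum of the residues of f at the poles inside |z| = 5).

The denominator factors as (z - I)*(z - 2 + I), so the singularities of f are simple poles at z = I, z = 2 - I.
  |I|² = 1 < 25 = 5², so this pole is inside the contour.
  |2 - I|² = 5 < 25 = 5², so this pole is inside the contour.

With P(z) = exp(z) and Q(z) = z^2 - 2*z + 1 + 2*I, each pole is simple, so Res(f, z₀) = P(z₀)/Q'(z₀) with Q'(z) = 2*z - 2.
  Res(f, I) = P(I)/Q'(I) = (exp(I))/(-2 + 2*I) = (-1/4 - I/4)*exp(I)
  Res(f, 2 - I) = P(2 - I)/Q'(2 - I) = (exp(2 - I))/(2 - 2*I) = (1/4 + I/4)*exp(2 - I)

Sum of residues inside C: (1/4 + I/4)*exp(2 - I) + (-1/4 - I/4)*exp(I)
∮_C f(z) dz = 2πi · ((1/4 + I/4)*exp(2 - I) + (-1/4 - I/4)*exp(I)) = pi*(1/2 - I/2)*exp(I) + pi*(-1/2 + I/2)*exp(2 - I)

Final answer: pi*(1/2 - I/2)*exp(I) + pi*(-1/2 + I/2)*exp(2 - I)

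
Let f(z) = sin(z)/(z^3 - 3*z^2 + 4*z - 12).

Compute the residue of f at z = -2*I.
Write f(z) = P(z)/Q(z) with P(z) = sin(z) and Q(z) = z^3 - 3*z^2 + 4*z - 12.
The denominator factors as Q(z) = (z - 3)*(z - 2*I)*(z + 2*I), so z = -2*I is a simple zero of Q and P is analytic there; z = -2*I is therefore a simple pole and
  Res(f, z₀) = P(z₀)/Q'(z₀).

Q'(z) = 3*z^2 - 6*z + 4, so Q'(-2*I) = -8 + 12*I.
P(-2*I) = -I*sinh(2).

Res(f, -2*I) = (-I*sinh(2))/(-8 + 12*I) = (-3/52 + I/26)*sinh(2)

Final answer: (-3/52 + I/26)*sinh(2)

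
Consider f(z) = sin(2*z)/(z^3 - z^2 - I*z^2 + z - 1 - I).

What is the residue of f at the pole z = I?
Write f(z) = P(z)/Q(z) with P(z) = sin(2*z) and Q(z) = z^3 - z^2 - I*z^2 + z - 1 - I.
The denominator factors as Q(z) = (z - I)*(z + I)*(z - 1 - I), so z = I is a simple zero of Q and P is analytic there; z = I is therefore a simple pole and
  Res(f, z₀) = P(z₀)/Q'(z₀).

Q'(z) = 3*z^2 - 2*z - 2*I*z + 1, so Q'(I) = -2*I.
P(I) = I*sinh(2).

Res(f, I) = (I*sinh(2))/(-2*I) = -sinh(2)/2

Final answer: -sinh(2)/2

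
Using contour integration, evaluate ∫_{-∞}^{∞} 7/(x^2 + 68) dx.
Let f(z) = 7/(z^2 + 68). The denominator has no real zeros and deg Q - deg P = 2 ≥ 2, so the integral of f over the upper semicircle |z| = R tends to 0 as R → ∞. Closing the contour in the upper half-plane,
  ∫_{-∞}^{∞} f(x) dx = 2πi · Σ Res(f, z_k)  over the poles with Im z_k > 0.

Zeros of the denominator: z^2 + 68 = 0 gives z = ±2*sqrt(17)*I.
Upper half-plane: z = 2*sqrt(17)*I (simple).

Each pole is a simple zero of Q(z) = z^2 + 68, so Res(f, z₀) = P(z₀)/Q'(z₀) with P(z) = 7, Q'(z) = 2*z:
  Res(f, 2*sqrt(17)*I) = (7)/(4*sqrt(17)*I) = -7*sqrt(17)*I/68

∫_{-∞}^{∞} f(x) dx = 2πi · (-7*sqrt(17)*I/68) = 7*sqrt(17)*pi/34

Final answer: 7*sqrt(17)*pi/34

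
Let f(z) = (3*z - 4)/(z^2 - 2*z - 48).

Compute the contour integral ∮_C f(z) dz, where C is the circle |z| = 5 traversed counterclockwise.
By the residue theorem, ∮_C f(z) dz = 2πi · (sum of the residues of f at the poles inside |z| = 5).

The denominator factors as (z - 8)*(z + 6), so the singularities of f are simple poles at z = 8, z = -6.
  |8|² = 64 > 25 = 5², so this pole is outside the contour.
  |-6|² = 36 > 25 = 5², so this pole is outside the contour.

No pole lies inside the contour, so f is analytic on and inside C and the integral is 0 (Cauchy's theorem).

Final answer: 0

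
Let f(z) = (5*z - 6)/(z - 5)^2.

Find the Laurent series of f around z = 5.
Put w = z - (5), i.e. z = w + 5. The denominator is w^2, so it suffices to rewrite the numerator in powers of w.

P(z) = 5*z - 6
P(w + 5) = 19 + 5*w

Dividing each term by w^2:
  f = 19/w^2 + 5/w

Substituting back w = z - 5:
  f(z) = 19/(z - 5)^2 + 5/(z - 5)

The series is finite because the numerator is a polynomial; the negative powers form the principal part, and the coefficient of 1/(z - 5) gives Res(f, 5) = 5.

Final answer: 19/(z - 5)^2 + 5/(z - 5)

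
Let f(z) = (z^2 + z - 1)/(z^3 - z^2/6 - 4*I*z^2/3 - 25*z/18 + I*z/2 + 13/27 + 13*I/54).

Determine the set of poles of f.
The singularities of f are the zeros of the denominator. Factoring,
  z^3 - z^2/6 - 4*I*z^2/3 - 25*z/18 + I*z/2 + 13/27 + 13*I/54 = (z - 1/2 - I/3)*(z + 1 - 2*I/3)*(z - 2/3 - I/3)
so the candidates are z = 1/2 + I/3, z = -1 + 2*I/3, z = 2/3 + I/3.

Check the numerator P(z) = z^2 + z - 1 at each one:
  P(1/2 + I/3) = -13/36 + 2*I/3 ≠ 0, so z = 1/2 + I/3 is a (simple) pole.
  P(-1 + 2*I/3) = -13/9 - 2*I/3 ≠ 0, so z = -1 + 2*I/3 is a (simple) pole.
  P(2/3 + I/3) = 7*I/9 ≠ 0, so z = 2/3 + I/3 is a (simple) pole.

Poles of f: {-1 + 2*I/3, 1/2 + I/3, 2/3 + I/3}

Final answer: {-1 + 2*I/3, 1/2 + I/3, 2/3 + I/3}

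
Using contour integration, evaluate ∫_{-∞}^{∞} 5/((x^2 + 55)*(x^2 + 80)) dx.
Let f(z) = 5/((z^2 + 55)*(z^2 + 80)). The denominator has no real zeros and deg Q - deg P = 4 ≥ 2, so the integral of f over the upper semicircle |z| = R tends to 0 as R → ∞. Closing the contour in the upper half-plane,
  ∫_{-∞}^{∞} f(x) dx = 2πi · Σ Res(f, z_k)  over the poles with Im z_k > 0.

Zeros of the denominator: z^2 + 55 = 0 gives z = ±sqrt(55)*I; z^2 + 80 = 0 gives z = ±4*sqrt(5)*I.
Upper half-plane: z = 4*sqrt(5)*I, z = sqrt(55)*I (simple).

Each pole is a simple zero of Q(z) = z^4 + 135*z^2 + 4400, so Res(f, z₀) = P(z₀)/Q'(z₀) with P(z) = 5, Q'(z) = 4*z^3 + 270*z:
  Res(f, 4*sqrt(5)*I) = (5)/(-200*sqrt(5)*I) = sqrt(5)*I/200
  Res(f, sqrt(55)*I) = (5)/(50*sqrt(55)*I) = -sqrt(55)*I/550

Sum of residues: I*(-sqrt(55)/550 + sqrt(5)/200)
∫_{-∞}^{∞} f(x) dx = 2πi · (I*(-sqrt(55)/550 + sqrt(5)/200)) = pi*(-11*sqrt(5) + 4*sqrt(55))/1100

Final answer: pi*(-11*sqrt(5) + 4*sqrt(55))/1100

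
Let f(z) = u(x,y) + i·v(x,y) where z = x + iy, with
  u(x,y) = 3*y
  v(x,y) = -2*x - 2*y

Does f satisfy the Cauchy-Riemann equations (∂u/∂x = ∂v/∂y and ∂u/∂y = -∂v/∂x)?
∂u/∂x = 0
∂v/∂y = -2
∂u/∂y = 3
∂v/∂x = -2
∂u/∂x ≠ ∂v/∂y and ∂u/∂y ≠ -∂v/∂x; the Cauchy-Riemann equations are not satisfied, so f is not analytic.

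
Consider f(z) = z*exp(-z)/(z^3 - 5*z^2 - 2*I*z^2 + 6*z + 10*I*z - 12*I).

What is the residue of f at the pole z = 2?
Write f(z) = P(z)/Q(z) with P(z) = z*exp(-z) and Q(z) = z^3 - 5*z^2 - 2*I*z^2 + 6*z + 10*I*z - 12*I.
The denominator factors as Q(z) = (z - 2*I)*(z - 3)*(z - 2), so z = 2 is a simple zero of Q and P is analytic there; z = 2 is therefore a simple pole and
  Res(f, z₀) = P(z₀)/Q'(z₀).

Q'(z) = 3*z^2 - 10*z - 4*I*z + 6 + 10*I, so Q'(2) = -2 + 2*I.
P(2) = 2*exp(-2).

Res(f, 2) = (2*exp(-2))/(-2 + 2*I) = (-1/2 - I/2)*exp(-2)

Final answer: (-1/2 - I/2)*exp(-2)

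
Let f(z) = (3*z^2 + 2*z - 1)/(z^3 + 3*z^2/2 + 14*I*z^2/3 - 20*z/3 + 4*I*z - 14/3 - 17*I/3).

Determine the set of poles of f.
{-3/2 - 2*I/3, -1 - 3*I, 1 - I}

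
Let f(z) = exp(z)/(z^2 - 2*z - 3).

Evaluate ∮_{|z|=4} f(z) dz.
-I*pi*exp(-1)/2 + I*pi*exp(3)/2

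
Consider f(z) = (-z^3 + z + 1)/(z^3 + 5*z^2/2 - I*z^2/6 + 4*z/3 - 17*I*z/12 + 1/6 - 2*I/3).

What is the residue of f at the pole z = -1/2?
-3/20 + 9*I/20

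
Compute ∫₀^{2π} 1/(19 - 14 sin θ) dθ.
Call the integral J. The integrand is 2π-periodic and we integrate over a full period, so shifting θ does not change the value (θ → θ + π/2 turns sin θ into cos θ; θ → θ + π flips the sign of the trig term). Hence
  J = ∫₀^{2π} dθ/(19 + 14 cos θ).
Put z = e^{iθ}: then cos θ = (z + 1/z)/2, dθ = dz/(iz), and z runs once counterclockwise around |z| = 1:
  J = ∮_{|z|=1} 1/(19 + 14*(z + 1/z)/2) · dz/(iz) = (2/i) ∮_{|z|=1} dz/(14*z^2 + 38*z + 14).
The roots of 14*z^2 + 38*z + 14 are z = (-19 ± sqrt(19^2 - 14^2))/14, with sqrt(165) = sqrt(165); their product is 1, so only z₊ = -19/14 + sqrt(165)/14 lies inside the unit circle (z₋ = -19/14 - sqrt(165)/14 lies outside).
z₊ is a simple zero of q(z) = 14*z^2 + 38*z + 14, so Res(1/q, z₊) = 1/q'(z₊) with q'(z) = 28*z + 38; and q'(z₊) = 14*(z₊ - z₋) = 2*sqrt(165).
Therefore J = (2/i) · 2πi · 1/(2*sqrt(165)) = 2*pi/(sqrt(165)) = 2*sqrt(165)*pi/165

Final answer: 2*sqrt(165)*pi/165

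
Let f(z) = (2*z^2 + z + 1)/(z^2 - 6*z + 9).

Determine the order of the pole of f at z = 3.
Factor the denominator:
  z^2 - 6*z + 9 = (z - 3)^2

The numerator P(z) = 2*z^2 + z + 1 has P(3) = 22 ≠ 0, so no factor of (z - 3) cancels.
Near z = 3 we can therefore write f(z) = g(z)/(z - 3)^2 with g analytic at 3 and g(3) ≠ 0 (g is just the numerator).

Hence z = 3 is a pole of order 2.

Final answer: 2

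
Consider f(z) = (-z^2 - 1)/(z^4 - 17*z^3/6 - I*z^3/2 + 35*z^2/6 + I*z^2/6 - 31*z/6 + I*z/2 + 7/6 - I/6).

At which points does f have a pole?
The singularities of f are the zeros of the denominator. Factoring,
  z^4 - 17*z^3/6 - I*z^3/2 + 35*z^2/6 + I*z^2/6 - 31*z/6 + I*z/2 + 7/6 - I/6 = (z - 1 - 2*I)*(z - 1/2 + 3*I/2)*(z - 1/3)*(z - 1)
so the candidates are z = 1 + 2*I, z = 1/2 - 3*I/2, z = 1/3, z = 1.

Check the numerator P(z) = -z^2 - 1 at each one:
  P(1 + 2*I) = 2 - 4*I ≠ 0, so z = 1 + 2*I is a (simple) pole.
  P(1/2 - 3*I/2) = 1 + 3*I/2 ≠ 0, so z = 1/2 - 3*I/2 is a (simple) pole.
  P(1/3) = -10/9 ≠ 0, so z = 1/3 is a (simple) pole.
  P(1) = -2 ≠ 0, so z = 1 is a (simple) pole.

Poles of f: {1/3, 1/2 - 3*I/2, 1, 1 + 2*I}

Final answer: {1/3, 1/2 - 3*I/2, 1, 1 + 2*I}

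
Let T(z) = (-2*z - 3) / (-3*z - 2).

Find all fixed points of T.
{-1, 1}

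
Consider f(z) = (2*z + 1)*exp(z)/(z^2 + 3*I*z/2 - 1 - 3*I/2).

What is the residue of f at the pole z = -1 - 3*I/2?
Write f(z) = P(z)/Q(z) with P(z) = (2*z + 1)*exp(z) and Q(z) = z^2 + 3*I*z/2 - 1 - 3*I/2.
The denominator factors as Q(z) = (z - 1)*(z + 1 + 3*I/2), so z = -1 - 3*I/2 is a simple zero of Q and P is analytic there; z = -1 - 3*I/2 is therefore a simple pole and
  Res(f, z₀) = P(z₀)/Q'(z₀).

Q'(z) = 2*z + 3*I/2, so Q'(-1 - 3*I/2) = -2 - 3*I/2.
P(-1 - 3*I/2) = (-1 - 3*I)*exp(-1 - 3*I/2).

Res(f, -1 - 3*I/2) = ((-1 - 3*I)*exp(-1 - 3*I/2))/(-2 - 3*I/2) = (26/25 + 18*I/25)*exp(-1 - 3*I/2)

Final answer: (26/25 + 18*I/25)*exp(-1 - 3*I/2)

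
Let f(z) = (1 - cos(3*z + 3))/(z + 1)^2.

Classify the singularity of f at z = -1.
Let u = z + 1. The argument of cos is 3*z + 3 = 3u, so
  f = (1 - cos(3u))/u^2 = ((3u)^2/2 - (3u)^4/24 + ...)/u^2 = 9/2 - (27/8)*u^2 + ...
The Laurent expansion about u = 0 has no negative powers; equivalently lim_{z→-1} f(z) = 9/2 exists and is finite.
So the singularity is removable.

Final answer: removable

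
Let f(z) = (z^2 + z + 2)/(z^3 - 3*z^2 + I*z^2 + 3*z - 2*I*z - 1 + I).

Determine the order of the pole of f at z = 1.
2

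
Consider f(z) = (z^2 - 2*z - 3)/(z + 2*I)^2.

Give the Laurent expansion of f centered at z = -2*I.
Put w = z - (-2*I), i.e. z = w - 2*I. The denominator is w^2, so it suffices to rewrite the numerator in powers of w.

P(z) = z^2 - 2*z - 3
P(w - 2*I) = -7 + 4*I + (-2 - 4*I)*w + w^2

Dividing each term by w^2:
  f = (-7 + 4*I)/w^2 + (-2 - 4*I)/w + 1

Substituting back w = z + 2*I:
  f(z) = (-7 + 4*I)/(z + 2*I)^2 + (-2 - 4*I)/(z + 2*I) + 1

The series is finite because the numerator is a polynomial; the negative powers form the principal part, and the coefficient of 1/(z + 2*I) gives Res(f, -2*I) = -2 - 4*I.

Final answer: (-7 + 4*I)/(z + 2*I)^2 + (-2 - 4*I)/(z + 2*I) + 1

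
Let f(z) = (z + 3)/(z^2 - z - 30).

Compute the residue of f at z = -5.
Write f(z) = P(z)/Q(z) with P(z) = z + 3 and Q(z) = z^2 - z - 30.
The denominator factors as Q(z) = (z + 5)*(z - 6), so z = -5 is a simple zero of Q and P is analytic there; z = -5 is therefore a simple pole and
  Res(f, z₀) = P(z₀)/Q'(z₀).

Q'(z) = 2*z - 1, so Q'(-5) = -11.
P(-5) = -2.

Res(f, -5) = (-2)/(-11) = 2/11

Final answer: 2/11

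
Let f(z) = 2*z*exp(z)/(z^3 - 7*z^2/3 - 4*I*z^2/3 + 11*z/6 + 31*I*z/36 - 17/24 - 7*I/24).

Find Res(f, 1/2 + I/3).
(6/85 + 78*I/85)*exp(1/2 + I/3)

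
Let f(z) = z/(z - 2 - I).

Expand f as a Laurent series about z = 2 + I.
Put w = z - (2 + I), i.e. z = w + 2 + I. The denominator is w, so it suffices to rewrite the numerator in powers of w.

P(z) = z
P(w + 2 + I) = 2 + I + w

Dividing each term by w:
  f = (2 + I)/w + 1

Substituting back w = z - 2 - I:
  f(z) = (2 + I)/(z - 2 - I) + 1

The series is finite because the numerator is a polynomial; the negative powers form the principal part, and the coefficient of 1/(z - 2 - I) gives Res(f, 2 + I) = 2 + I.

Final answer: (2 + I)/(z - 2 - I) + 1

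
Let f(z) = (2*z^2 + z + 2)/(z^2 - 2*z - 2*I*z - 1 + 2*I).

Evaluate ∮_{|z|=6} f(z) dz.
By the residue theorem, ∮_C f(z) dz = 2πi · (sum of the residues of f at the poles inside |z| = 6).

The denominator factors as (z - I)*(z - 2 - I), so the singularities of f are simple poles at z = I, z = 2 + I.
  |I|² = 1 < 36 = 6², so this pole is inside the contour.
  |2 + I|² = 5 < 36 = 6², so this pole is inside the contour.

With P(z) = 2*z^2 + z + 2 and Q(z) = z^2 - 2*z - 2*I*z - 1 + 2*I, each pole is simple, so Res(f, z₀) = P(z₀)/Q'(z₀) with Q'(z) = 2*z - 2 - 2*I.
  Res(f, I) = P(I)/Q'(I) = (I)/(-2) = -I/2
  Res(f, 2 + I) = P(2 + I)/Q'(2 + I) = (10 + 9*I)/(2) = 5 + 9*I/2

Sum of residues inside C: 5 + 4*I
∮_C f(z) dz = 2πi · (5 + 4*I) = pi*(-8 + 10*I)

Final answer: pi*(-8 + 10*I)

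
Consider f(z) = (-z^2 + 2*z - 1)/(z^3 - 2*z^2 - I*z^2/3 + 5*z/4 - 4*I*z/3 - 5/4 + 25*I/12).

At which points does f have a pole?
The singularities of f are the zeros of the denominator. Factoring,
  z^3 - 2*z^2 - I*z^2/3 + 5*z/4 - 4*I*z/3 - 5/4 + 25*I/12 = (z + 1/2 + I)*(z - 3/2 - I/3)*(z - 1 - I)
so the candidates are z = -1/2 - I, z = 3/2 + I/3, z = 1 + I.

Check the numerator P(z) = -z^2 + 2*z - 1 at each one:
  P(-1/2 - I) = -5/4 - 3*I ≠ 0, so z = -1/2 - I is a (simple) pole.
  P(3/2 + I/3) = -5/36 - I/3 ≠ 0, so z = 3/2 + I/3 is a (simple) pole.
  P(1 + I) = 1 ≠ 0, so z = 1 + I is a (simple) pole.

Poles of f: {-1/2 - I, 1 + I, 3/2 + I/3}

Final answer: {-1/2 - I, 1 + I, 3/2 + I/3}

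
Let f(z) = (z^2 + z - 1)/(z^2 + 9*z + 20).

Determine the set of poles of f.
{-5, -4}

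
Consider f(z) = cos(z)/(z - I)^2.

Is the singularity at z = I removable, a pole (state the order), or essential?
pole of order 2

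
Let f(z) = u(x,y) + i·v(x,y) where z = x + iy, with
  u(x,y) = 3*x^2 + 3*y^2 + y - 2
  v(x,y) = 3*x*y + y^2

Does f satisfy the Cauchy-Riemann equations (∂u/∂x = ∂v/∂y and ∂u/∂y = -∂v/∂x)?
∂u/∂x = 6*x
∂v/∂y = 3*x + 2*y
∂u/∂y = 6*y + 1
∂v/∂x = 3*y
∂u/∂x ≠ ∂v/∂y and ∂u/∂y ≠ -∂v/∂x; the Cauchy-Riemann equations are not satisfied, so f is not analytic.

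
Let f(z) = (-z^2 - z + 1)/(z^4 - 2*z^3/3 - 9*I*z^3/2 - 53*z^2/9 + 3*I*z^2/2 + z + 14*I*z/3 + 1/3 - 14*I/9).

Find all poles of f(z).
The singularities of f are the zeros of the denominator. Factoring,
  z^4 - 2*z^3/3 - 9*I*z^3/2 - 53*z^2/9 + 3*I*z^2/2 + z + 14*I*z/3 + 1/3 - 14*I/9 = (z - 1 - I)*(z - 1/3)*(z - 1/3 - 3*I)*(z + 1 - I/2)
so the candidates are z = 1 + I, z = 1/3, z = 1/3 + 3*I, z = -1 + I/2.

Check the numerator P(z) = -z^2 - z + 1 at each one:
  P(1 + I) = -3*I ≠ 0, so z = 1 + I is a (simple) pole.
  P(1/3) = 5/9 ≠ 0, so z = 1/3 is a (simple) pole.
  P(1/3 + 3*I) = 86/9 - 5*I ≠ 0, so z = 1/3 + 3*I is a (simple) pole.
  P(-1 + I/2) = 5/4 + I/2 ≠ 0, so z = -1 + I/2 is a (simple) pole.

Poles of f: {-1 + I/2, 1/3, 1/3 + 3*I, 1 + I}

Final answer: {-1 + I/2, 1/3, 1/3 + 3*I, 1 + I}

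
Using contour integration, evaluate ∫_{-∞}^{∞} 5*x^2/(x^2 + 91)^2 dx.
Let f(z) = 5*z^2/(z^2 + 91)^2. The denominator has no real zeros and deg Q - deg P = 2 ≥ 2, so the integral of f over the upper semicircle |z| = R tends to 0 as R → ∞. Closing the contour in the upper half-plane,
  ∫_{-∞}^{∞} f(x) dx = 2πi · Σ Res(f, z_k)  over the poles with Im z_k > 0.

Zeros of the denominator: z^2 + 91 = 0 gives z = ±sqrt(91)*I.
Upper half-plane: z = sqrt(91)*I (a pole of order 2).

Write f(z) = g(z)/(z - sqrt(91)*I)^2 with g(z) = 5*z^2/(z + sqrt(91)*I)^2. For a double pole, Res(f, z₀) = g'(z₀):
  g'(z) = 10*sqrt(91)*I*z/(z + sqrt(91)*I)^3
  Res(f, sqrt(91)*I) = g'(sqrt(91)*I) = -5*sqrt(91)*I/364

∫_{-∞}^{∞} f(x) dx = 2πi · (-5*sqrt(91)*I/364) = 5*sqrt(91)*pi/182

Final answer: 5*sqrt(91)*pi/182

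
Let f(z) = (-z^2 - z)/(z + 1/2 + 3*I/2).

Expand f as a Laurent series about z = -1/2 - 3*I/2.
Put w = z - (-1/2 - 3*I/2), i.e. z = w - 1/2 - 3*I/2. The denominator is w, so it suffices to rewrite the numerator in powers of w.

P(z) = -z^2 - z
P(w - 1/2 - 3*I/2) = 5/2 + 3*I*w - w^2

Dividing each term by w:
  f = 5/(2*w) + 3*I - w

Substituting back w = z + 1/2 + 3*I/2:
  f(z) = 5/(2*(z + 1/2 + 3*I/2)) + 3*I - (z + 1/2 + 3*I/2)

The series is finite because the numerator is a polynomial; the negative powers form the principal part, and the coefficient of 1/(z + 1/2 + 3*I/2) gives Res(f, -1/2 - 3*I/2) = 5/2.

Final answer: 5/(2*(z + 1/2 + 3*I/2)) + 3*I - (z + 1/2 + 3*I/2)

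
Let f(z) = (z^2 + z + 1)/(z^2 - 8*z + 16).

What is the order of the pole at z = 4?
Factor the denominator:
  z^2 - 8*z + 16 = (z - 4)^2

The numerator P(z) = z^2 + z + 1 has P(4) = 21 ≠ 0, so no factor of (z - 4) cancels.
Near z = 4 we can therefore write f(z) = g(z)/(z - 4)^2 with g analytic at 4 and g(4) ≠ 0 (g is just the numerator).

Hence z = 4 is a pole of order 2.

Final answer: 2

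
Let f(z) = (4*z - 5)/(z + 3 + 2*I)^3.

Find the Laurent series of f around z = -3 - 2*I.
Put w = z - (-3 - 2*I), i.e. z = w - 3 - 2*I. The denominator is w^3, so it suffices to rewrite the numerator in powers of w.

P(z) = 4*z - 5
P(w - 3 - 2*I) = -17 - 8*I + 4*w

Dividing each term by w^3:
  f = (-17 - 8*I)/w^3 + 4/w^2

Substituting back w = z + 3 + 2*I:
  f(z) = (-17 - 8*I)/(z + 3 + 2*I)^3 + 4/(z + 3 + 2*I)^2

The series is finite because the numerator is a polynomial; the negative powers form the principal part.

Final answer: (-17 - 8*I)/(z + 3 + 2*I)^3 + 4/(z + 3 + 2*I)^2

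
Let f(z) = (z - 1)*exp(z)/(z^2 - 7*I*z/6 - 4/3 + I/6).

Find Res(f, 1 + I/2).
Write f(z) = P(z)/Q(z) with P(z) = (z - 1)*exp(z) and Q(z) = z^2 - 7*I*z/6 - 4/3 + I/6.
The denominator factors as Q(z) = (z - 1 - I/2)*(z + 1 - 2*I/3), so z = 1 + I/2 is a simple zero of Q and P is analytic there; z = 1 + I/2 is therefore a simple pole and
  Res(f, z₀) = P(z₀)/Q'(z₀).

Q'(z) = 2*z - 7*I/6, so Q'(1 + I/2) = 2 - I/6.
P(1 + I/2) = I*exp(1 + I/2)/2.

Res(f, 1 + I/2) = (I*exp(1 + I/2)/2)/(2 - I/6) = (-3/145 + 36*I/145)*exp(1 + I/2)

Final answer: (-3/145 + 36*I/145)*exp(1 + I/2)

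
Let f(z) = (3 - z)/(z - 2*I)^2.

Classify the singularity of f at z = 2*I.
Write f(z) = g(z)/(z - 2*I)^2 with g(z) = 3 - z.
g is entire and g(2*I) = 3 - 2*I ≠ 0, so no factor of (z - 2*I) cancels: the Laurent expansion of f about z = 2*I starts at the power -2, i.e. lim_{z→z₀} (z - z₀)^2 f(z) = 3 - 2*I is finite and nonzero.
So z = 2*I is a pole of order 2.

Final answer: pole of order 2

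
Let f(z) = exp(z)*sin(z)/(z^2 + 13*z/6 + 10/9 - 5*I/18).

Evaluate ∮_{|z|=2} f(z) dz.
pi*(-48/41 - 60*I/41)*exp(-2/3 + I/3)*sin(2/3 - I/3) + pi*(48/41 + 60*I/41)*exp(-3/2 - I/3)*sin(3/2 + I/3)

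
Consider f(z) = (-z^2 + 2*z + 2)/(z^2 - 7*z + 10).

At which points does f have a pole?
The singularities of f are the zeros of the denominator. Factoring,
  z^2 - 7*z + 10 = (z - 5)*(z - 2)
so the candidates are z = 5, z = 2.

Check the numerator P(z) = -z^2 + 2*z + 2 at each one:
  P(5) = -13 ≠ 0, so z = 5 is a (simple) pole.
  P(2) = 2 ≠ 0, so z = 2 is a (simple) pole.

Poles of f: {2, 5}

Final answer: {2, 5}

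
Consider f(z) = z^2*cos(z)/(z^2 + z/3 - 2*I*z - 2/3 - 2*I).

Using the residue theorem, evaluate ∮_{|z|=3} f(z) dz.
By the residue theorem, ∮_C f(z) dz = 2πi · (sum of the residues of f at the poles inside |z| = 3).

The denominator factors as (z - 2/3 - 2*I)*(z + 1), so the singularities of f are simple poles at z = 2/3 + 2*I, z = -1.
  |2/3 + 2*I|² = 40/9 < 9 = 3², so this pole is inside the contour.
  |-1|² = 1 < 9 = 3², so this pole is inside the contour.

With P(z) = z^2*cos(z) and Q(z) = z^2 + z/3 - 2*I*z - 2/3 - 2*I, each pole is simple, so Res(f, z₀) = P(z₀)/Q'(z₀) with Q'(z) = 2*z + 1/3 - 2*I.
  Res(f, 2/3 + 2*I) = P(2/3 + 2*I)/Q'(2/3 + 2*I) = ((-32/9 + 8*I/3)*cos(2/3 + 2*I))/(5/3 + 2*I) = (-16/183 + 104*I/61)*cos(2/3 + 2*I)
  Res(f, -1) = P(-1)/Q'(-1) = (cos(1))/(-5/3 - 2*I) = (-15/61 + 18*I/61)*cos(1)

Sum of residues inside C: (-15/61 + 18*I/61)*cos(1) + (-16/183 + 104*I/61)*cos(2/3 + 2*I)
∮_C f(z) dz = 2πi · ((-15/61 + 18*I/61)*cos(1) + (-16/183 + 104*I/61)*cos(2/3 + 2*I)) = pi*(-36/61 - 30*I/61)*cos(1) + pi*(-208/61 - 32*I/183)*cos(2/3 + 2*I)

Final answer: pi*(-36/61 - 30*I/61)*cos(1) + pi*(-208/61 - 32*I/183)*cos(2/3 + 2*I)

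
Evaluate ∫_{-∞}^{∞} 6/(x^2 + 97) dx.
Let f(z) = 6/(z^2 + 97). The denominator has no real zeros and deg Q - deg P = 2 ≥ 2, so the integral of f over the upper semicircle |z| = R tends to 0 as R → ∞. Closing the contour in the upper half-plane,
  ∫_{-∞}^{∞} f(x) dx = 2πi · Σ Res(f, z_k)  over the poles with Im z_k > 0.

Zeros of the denominator: z^2 + 97 = 0 gives z = ±sqrt(97)*I.
Upper half-plane: z = sqrt(97)*I (simple).

Each pole is a simple zero of Q(z) = z^2 + 97, so Res(f, z₀) = P(z₀)/Q'(z₀) with P(z) = 6, Q'(z) = 2*z:
  Res(f, sqrt(97)*I) = (6)/(2*sqrt(97)*I) = -3*sqrt(97)*I/97

∫_{-∞}^{∞} f(x) dx = 2πi · (-3*sqrt(97)*I/97) = 6*sqrt(97)*pi/97

Final answer: 6*sqrt(97)*pi/97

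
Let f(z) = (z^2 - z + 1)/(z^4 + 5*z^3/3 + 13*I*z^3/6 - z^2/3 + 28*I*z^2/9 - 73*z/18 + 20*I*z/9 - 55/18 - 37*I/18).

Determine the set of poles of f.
The singularities of f are the zeros of the denominator. Factoring,
  z^4 + 5*z^3/3 + 13*I*z^3/6 - z^2/3 + 28*I*z^2/9 - 73*z/18 + 20*I*z/9 - 55/18 - 37*I/18 = (z - 1 + 2*I/3)*(z + 1 - I)*(z + 1 + 3*I/2)*(z + 2/3 + I)
so the candidates are z = 1 - 2*I/3, z = -1 + I, z = -1 - 3*I/2, z = -2/3 - I.

Check the numerator P(z) = z^2 - z + 1 at each one:
  P(1 - 2*I/3) = 5/9 - 2*I/3 ≠ 0, so z = 1 - 2*I/3 is a (simple) pole.
  P(-1 + I) = 2 - 3*I ≠ 0, so z = -1 + I is a (simple) pole.
  P(-1 - 3*I/2) = 3/4 + 9*I/2 ≠ 0, so z = -1 - 3*I/2 is a (simple) pole.
  P(-2/3 - I) = 10/9 + 7*I/3 ≠ 0, so z = -2/3 - I is a (simple) pole.

Poles of f: {-1 - 3*I/2, -1 + I, -2/3 - I, 1 - 2*I/3}

Final answer: {-1 - 3*I/2, -1 + I, -2/3 - I, 1 - 2*I/3}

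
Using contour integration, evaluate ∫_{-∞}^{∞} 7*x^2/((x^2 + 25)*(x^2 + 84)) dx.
Let f(z) = 7*z^2/((z^2 + 25)*(z^2 + 84)). The denominator has no real zeros and deg Q - deg P = 2 ≥ 2, so the integral of f over the upper semicircle |z| = R tends to 0 as R → ∞. Closing the contour in the upper half-plane,
  ∫_{-∞}^{∞} f(x) dx = 2πi · Σ Res(f, z_k)  over the poles with Im z_k > 0.

Zeros of the denominator: z^2 + 84 = 0 gives z = ±2*sqrt(21)*I; z^2 + 25 = 0 gives z = ±5*I.
Upper half-plane: z = 5*I, z = 2*sqrt(21)*I (simple).

Each pole is a simple zero of Q(z) = z^4 + 109*z^2 + 2100, so Res(f, z₀) = P(z₀)/Q'(z₀) with P(z) = 7*z^2, Q'(z) = 4*z^3 + 218*z:
  Res(f, 5*I) = (-175)/(590*I) = 35*I/118
  Res(f, 2*sqrt(21)*I) = (-588)/(-236*sqrt(21)*I) = -7*sqrt(21)*I/59

Sum of residues: 7*I*(5 - 2*sqrt(21))/118
∫_{-∞}^{∞} f(x) dx = 2πi · (7*I*(5 - 2*sqrt(21))/118) = 7*pi*(-5 + 2*sqrt(21))/59

Final answer: 7*pi*(-5 + 2*sqrt(21))/59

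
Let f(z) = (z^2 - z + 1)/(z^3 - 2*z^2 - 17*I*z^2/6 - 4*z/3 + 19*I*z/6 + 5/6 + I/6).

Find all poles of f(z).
The singularities of f are the zeros of the denominator. Factoring,
  z^3 - 2*z^2 - 17*I*z^2/6 - 4*z/3 + 19*I*z/6 + 5/6 + I/6 = (z - 1 - I)*(z - 1 - 3*I/2)*(z - I/3)
so the candidates are z = 1 + I, z = 1 + 3*I/2, z = I/3.

Check the numerator P(z) = z^2 - z + 1 at each one:
  P(1 + I) = I ≠ 0, so z = 1 + I is a (simple) pole.
  P(1 + 3*I/2) = -5/4 + 3*I/2 ≠ 0, so z = 1 + 3*I/2 is a (simple) pole.
  P(I/3) = 8/9 - I/3 ≠ 0, so z = I/3 is a (simple) pole.

Poles of f: {I/3, 1 + I, 1 + 3*I/2}

Final answer: {I/3, 1 + I, 1 + 3*I/2}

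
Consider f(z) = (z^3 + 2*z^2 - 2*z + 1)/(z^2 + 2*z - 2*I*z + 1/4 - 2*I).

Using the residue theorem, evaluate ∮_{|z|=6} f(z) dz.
pi*(4 - 25*I/2)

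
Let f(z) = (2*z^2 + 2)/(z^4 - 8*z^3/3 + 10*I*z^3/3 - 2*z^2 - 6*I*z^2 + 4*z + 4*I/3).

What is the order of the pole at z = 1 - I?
Factor the denominator:
  z^4 - 8*z^3/3 + 10*I*z^3/3 - 2*z^2 - 6*I*z^2 + 4*z + 4*I/3 = (z - 1 + I)^3*(z + 1/3 + I/3)

The numerator P(z) = 2*z^2 + 2 has P(1 - I) = 2 - 4*I ≠ 0, so no factor of (z - 1 + I) cancels.
Near z = 1 - I we can therefore write f(z) = g(z)/(z - 1 + I)^3 with g analytic at 1 - I and g(1 - I) ≠ 0 (g is the numerator divided by the remaining denominator factors).

Hence z = 1 - I is a pole of order 3.

Final answer: 3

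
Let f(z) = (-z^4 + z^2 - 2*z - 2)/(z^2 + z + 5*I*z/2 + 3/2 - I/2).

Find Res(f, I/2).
-93/212 + 227*I/424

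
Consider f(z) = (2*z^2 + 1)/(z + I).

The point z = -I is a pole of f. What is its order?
Factor the denominator:
  z + I = (z + I)

The numerator P(z) = 2*z^2 + 1 has P(-I) = -1 ≠ 0, so no factor of (z + I) cancels.
Near z = -I we can therefore write f(z) = g(z)/(z + I) with g analytic at -I and g(-I) ≠ 0 (g is just the numerator).

Hence z = -I is a pole of order 1.

Final answer: 1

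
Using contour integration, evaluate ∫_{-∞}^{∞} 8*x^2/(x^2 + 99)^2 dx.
4*sqrt(11)*pi/33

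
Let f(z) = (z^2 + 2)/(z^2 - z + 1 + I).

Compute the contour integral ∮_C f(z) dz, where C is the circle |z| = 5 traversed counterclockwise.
By the residue theorem, ∮_C f(z) dz = 2πi · (sum of the residues of f at the poles inside |z| = 5).

The denominator factors as (z - 1 + I)*(z - I), so the singularities of f are simple poles at z = 1 - I, z = I.
  |1 - I|² = 2 < 25 = 5², so this pole is inside the contour.
  |I|² = 1 < 25 = 5², so this pole is inside the contour.

With P(z) = z^2 + 2 and Q(z) = z^2 - z + 1 + I, each pole is simple, so Res(f, z₀) = P(z₀)/Q'(z₀) with Q'(z) = 2*z - 1.
  Res(f, 1 - I) = P(1 - I)/Q'(1 - I) = (2 - 2*I)/(1 - 2*I) = 6/5 + 2*I/5
  Res(f, I) = P(I)/Q'(I) = (1)/(-1 + 2*I) = -1/5 - 2*I/5

Sum of residues inside C: 1
∮_C f(z) dz = 2πi · (1) = 2*I*pi

Final answer: 2*I*pi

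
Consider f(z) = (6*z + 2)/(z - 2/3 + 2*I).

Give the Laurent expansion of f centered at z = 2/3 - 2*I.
Put w = z - (2/3 - 2*I), i.e. z = w + 2/3 - 2*I. The denominator is w, so it suffices to rewrite the numerator in powers of w.

P(z) = 6*z + 2
P(w + 2/3 - 2*I) = 6 - 12*I + 6*w

Dividing each term by w:
  f = (6 - 12*I)/w + 6

Substituting back w = z - 2/3 + 2*I:
  f(z) = (6 - 12*I)/(z - 2/3 + 2*I) + 6

The series is finite because the numerator is a polynomial; the negative powers form the principal part, and the coefficient of 1/(z - 2/3 + 2*I) gives Res(f, 2/3 - 2*I) = 6 - 12*I.

Final answer: (6 - 12*I)/(z - 2/3 + 2*I) + 6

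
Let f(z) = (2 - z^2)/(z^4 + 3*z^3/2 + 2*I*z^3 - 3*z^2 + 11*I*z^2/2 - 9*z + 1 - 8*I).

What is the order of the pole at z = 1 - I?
Factor the denominator:
  z^4 + 3*z^3/2 + 2*I*z^3 - 3*z^2 + 11*I*z^2/2 - 9*z + 1 - 8*I = (z - 1 + I)^2*(z + 3/2 + I)*(z + 2 - I)

The numerator P(z) = 2 - z^2 has P(1 - I) = 2 + 2*I ≠ 0, so no factor of (z - 1 + I) cancels.
Near z = 1 - I we can therefore write f(z) = g(z)/(z - 1 + I)^2 with g analytic at 1 - I and g(1 - I) ≠ 0 (g is the numerator divided by the remaining denominator factors).

Hence z = 1 - I is a pole of order 2.

Final answer: 2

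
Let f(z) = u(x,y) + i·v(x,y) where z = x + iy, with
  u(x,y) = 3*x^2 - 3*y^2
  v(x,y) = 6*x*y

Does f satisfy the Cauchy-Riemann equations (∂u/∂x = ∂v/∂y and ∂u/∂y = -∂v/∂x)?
∂u/∂x = 6*x
∂v/∂y = 6*x
∂u/∂y = -6*y
∂v/∂x = 6*y
∂u/∂x = ∂v/∂y and ∂u/∂y = -∂v/∂x hold identically; f is analytic.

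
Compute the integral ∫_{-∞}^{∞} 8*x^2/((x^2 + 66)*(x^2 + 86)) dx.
Let f(z) = 8*z^2/((z^2 + 66)*(z^2 + 86)). The denominator has no real zeros and deg Q - deg P = 2 ≥ 2, so the integral of f over the upper semicircle |z| = R tends to 0 as R → ∞. Closing the contour in the upper half-plane,
  ∫_{-∞}^{∞} f(x) dx = 2πi · Σ Res(f, z_k)  over the poles with Im z_k > 0.

Zeros of the denominator: z^2 + 66 = 0 gives z = ±sqrt(66)*I; z^2 + 86 = 0 gives z = ±sqrt(86)*I.
Upper half-plane: z = sqrt(66)*I, z = sqrt(86)*I (simple).

Each pole is a simple zero of Q(z) = z^4 + 152*z^2 + 5676, so Res(f, z₀) = P(z₀)/Q'(z₀) with P(z) = 8*z^2, Q'(z) = 4*z^3 + 304*z:
  Res(f, sqrt(66)*I) = (-528)/(40*sqrt(66)*I) = sqrt(66)*I/5
  Res(f, sqrt(86)*I) = (-688)/(-40*sqrt(86)*I) = -sqrt(86)*I/5

Sum of residues: I*(-sqrt(86) + sqrt(66))/5
∫_{-∞}^{∞} f(x) dx = 2πi · (I*(-sqrt(86) + sqrt(66))/5) = 2*pi*(-sqrt(66) + sqrt(86))/5

Final answer: 2*pi*(-sqrt(66) + sqrt(86))/5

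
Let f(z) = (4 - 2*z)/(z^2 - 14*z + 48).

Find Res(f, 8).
Write f(z) = P(z)/Q(z) with P(z) = 4 - 2*z and Q(z) = z^2 - 14*z + 48.
The denominator factors as Q(z) = (z - 6)*(z - 8), so z = 8 is a simple zero of Q and P is analytic there; z = 8 is therefore a simple pole and
  Res(f, z₀) = P(z₀)/Q'(z₀).

Q'(z) = 2*z - 14, so Q'(8) = 2.
P(8) = -12.

Res(f, 8) = (-12)/(2) = -6

Final answer: -6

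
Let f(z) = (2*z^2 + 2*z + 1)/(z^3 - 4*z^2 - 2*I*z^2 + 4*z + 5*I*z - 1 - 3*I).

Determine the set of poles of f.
The singularities of f are the zeros of the denominator. Factoring,
  z^3 - 4*z^2 - 2*I*z^2 + 4*z + 5*I*z - 1 - 3*I = (z - 1)*(z - 1 - I)*(z - 2 - I)
so the candidates are z = 1, z = 1 + I, z = 2 + I.

Check the numerator P(z) = 2*z^2 + 2*z + 1 at each one:
  P(1) = 5 ≠ 0, so z = 1 is a (simple) pole.
  P(1 + I) = 3 + 6*I ≠ 0, so z = 1 + I is a (simple) pole.
  P(2 + I) = 11 + 10*I ≠ 0, so z = 2 + I is a (simple) pole.

Poles of f: {1, 1 + I, 2 + I}

Final answer: {1, 1 + I, 2 + I}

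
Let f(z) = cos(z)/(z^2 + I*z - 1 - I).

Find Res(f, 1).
(2/5 - I/5)*cos(1)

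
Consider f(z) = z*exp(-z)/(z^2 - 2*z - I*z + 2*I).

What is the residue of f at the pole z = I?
Write f(z) = P(z)/Q(z) with P(z) = z*exp(-z) and Q(z) = z^2 - 2*z - I*z + 2*I.
The denominator factors as Q(z) = (z - 2)*(z - I), so z = I is a simple zero of Q and P is analytic there; z = I is therefore a simple pole and
  Res(f, z₀) = P(z₀)/Q'(z₀).

Q'(z) = 2*z - 2 - I, so Q'(I) = -2 + I.
P(I) = I*exp(-I).

Res(f, I) = (I*exp(-I))/(-2 + I) = (1/5 - 2*I/5)*exp(-I)

Final answer: (1/5 - 2*I/5)*exp(-I)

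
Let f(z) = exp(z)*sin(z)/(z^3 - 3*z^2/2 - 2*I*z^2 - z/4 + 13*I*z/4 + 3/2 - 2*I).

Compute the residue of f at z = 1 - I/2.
Write f(z) = P(z)/Q(z) with P(z) = exp(z)*sin(z) and Q(z) = z^3 - 3*z^2/2 - 2*I*z^2 - z/4 + 13*I*z/4 + 3/2 - 2*I.
The denominator factors as Q(z) = (z + 1/2 - 3*I/2)*(z - 1 + I/2)*(z - 1 - I), so z = 1 - I/2 is a simple zero of Q and P is analytic there; z = 1 - I/2 is therefore a simple pole and
  Res(f, z₀) = P(z₀)/Q'(z₀).

Q'(z) = 3*z^2 - 3*z - 4*I*z - 1/4 + 13*I/4, so Q'(1 - I/2) = -3 - 9*I/4.
P(1 - I/2) = exp(1 - I/2)*sin(1 - I/2).

Res(f, 1 - I/2) = (exp(1 - I/2)*sin(1 - I/2))/(-3 - 9*I/4) = (-16/75 + 4*I/25)*exp(1 - I/2)*sin(1 - I/2)

Final answer: (-16/75 + 4*I/25)*exp(1 - I/2)*sin(1 - I/2)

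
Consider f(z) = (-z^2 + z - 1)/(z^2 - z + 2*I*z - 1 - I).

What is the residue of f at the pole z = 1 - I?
Write f(z) = P(z)/Q(z) with P(z) = -z^2 + z - 1 and Q(z) = z^2 - z + 2*I*z - 1 - I.
The denominator factors as Q(z) = (z + I)*(z - 1 + I), so z = 1 - I is a simple zero of Q and P is analytic there; z = 1 - I is therefore a simple pole and
  Res(f, z₀) = P(z₀)/Q'(z₀).

Q'(z) = 2*z - 1 + 2*I, so Q'(1 - I) = 1.
P(1 - I) = I.

Res(f, 1 - I) = (I)/(1) = I

Final answer: I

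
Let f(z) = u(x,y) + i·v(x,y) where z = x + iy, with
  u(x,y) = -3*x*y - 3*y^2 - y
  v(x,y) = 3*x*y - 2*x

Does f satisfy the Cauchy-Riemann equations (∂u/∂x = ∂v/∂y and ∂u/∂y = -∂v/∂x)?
∂u/∂x = -3*y
∂v/∂y = 3*x
∂u/∂y = -3*x - 6*y - 1
∂v/∂x = 3*y - 2
∂u/∂x ≠ ∂v/∂y and ∂u/∂y ≠ -∂v/∂x; the Cauchy-Riemann equations are not satisfied, so f is not analytic.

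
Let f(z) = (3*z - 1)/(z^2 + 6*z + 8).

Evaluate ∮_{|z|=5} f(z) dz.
6*I*pi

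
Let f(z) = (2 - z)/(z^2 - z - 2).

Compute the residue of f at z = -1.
-1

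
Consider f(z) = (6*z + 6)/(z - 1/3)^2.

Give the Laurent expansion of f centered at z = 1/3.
Put w = z - (1/3), i.e. z = w + 1/3. The denominator is w^2, so it suffices to rewrite the numerator in powers of w.

P(z) = 6*z + 6
P(w + 1/3) = 8 + 6*w

Dividing each term by w^2:
  f = 8/w^2 + 6/w

Substituting back w = z - 1/3:
  f(z) = 8/(z - 1/3)^2 + 6/(z - 1/3)

The series is finite because the numerator is a polynomial; the negative powers form the principal part, and the coefficient of 1/(z - 1/3) gives Res(f, 1/3) = 6.

Final answer: 8/(z - 1/3)^2 + 6/(z - 1/3)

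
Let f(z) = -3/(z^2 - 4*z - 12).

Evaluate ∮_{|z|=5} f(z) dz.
3*I*pi/4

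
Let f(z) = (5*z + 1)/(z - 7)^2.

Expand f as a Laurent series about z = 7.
Put w = z - (7), i.e. z = w + 7. The denominator is w^2, so it suffices to rewrite the numerator in powers of w.

P(z) = 5*z + 1
P(w + 7) = 36 + 5*w

Dividing each term by w^2:
  f = 36/w^2 + 5/w

Substituting back w = z - 7:
  f(z) = 36/(z - 7)^2 + 5/(z - 7)

The series is finite because the numerator is a polynomial; the negative powers form the principal part, and the coefficient of 1/(z - 7) gives Res(f, 7) = 5.

Final answer: 36/(z - 7)^2 + 5/(z - 7)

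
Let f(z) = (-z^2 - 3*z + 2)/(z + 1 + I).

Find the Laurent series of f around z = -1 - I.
Put w = z - (-1 - I), i.e. z = w - 1 - I. The denominator is w, so it suffices to rewrite the numerator in powers of w.

P(z) = -z^2 - 3*z + 2
P(w - 1 - I) = 5 + I + (-1 + 2*I)*w - w^2

Dividing each term by w:
  f = (5 + I)/w - 1 + 2*I - w

Substituting back w = z + 1 + I:
  f(z) = (5 + I)/(z + 1 + I) - 1 + 2*I - (z + 1 + I)

The series is finite because the numerator is a polynomial; the negative powers form the principal part, and the coefficient of 1/(z + 1 + I) gives Res(f, -1 - I) = 5 + I.

Final answer: (5 + I)/(z + 1 + I) - 1 + 2*I - (z + 1 + I)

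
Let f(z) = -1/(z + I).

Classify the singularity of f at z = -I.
pole of order 1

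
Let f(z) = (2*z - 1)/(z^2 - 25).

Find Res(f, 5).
9/10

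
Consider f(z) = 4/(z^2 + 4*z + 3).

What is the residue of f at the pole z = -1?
Write f(z) = P(z)/Q(z) with P(z) = 4 and Q(z) = z^2 + 4*z + 3.
The denominator factors as Q(z) = (z + 1)*(z + 3), so z = -1 is a simple zero of Q and P is analytic there; z = -1 is therefore a simple pole and
  Res(f, z₀) = P(z₀)/Q'(z₀).

Q'(z) = 2*z + 4, so Q'(-1) = 2.
P(-1) = 4.

Res(f, -1) = (4)/(2) = 2

Final answer: 2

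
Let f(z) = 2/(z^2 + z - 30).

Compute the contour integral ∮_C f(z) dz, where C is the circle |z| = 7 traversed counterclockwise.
By the residue theorem, ∮_C f(z) dz = 2πi · (sum of the residues of f at the poles inside |z| = 7).

The denominator factors as (z + 6)*(z - 5), so the singularities of f are simple poles at z = -6, z = 5.
  |-6|² = 36 < 49 = 7², so this pole is inside the contour.
  |5|² = 25 < 49 = 7², so this pole is inside the contour.

With P(z) = 2 and Q(z) = z^2 + z - 30, each pole is simple, so Res(f, z₀) = P(z₀)/Q'(z₀) with Q'(z) = 2*z + 1.
  Res(f, -6) = P(-6)/Q'(-6) = (2)/(-11) = -2/11
  Res(f, 5) = P(5)/Q'(5) = (2)/(11) = 2/11

Sum of residues inside C: 0
∮_C f(z) dz = 2πi · (0) = 0

Final answer: 0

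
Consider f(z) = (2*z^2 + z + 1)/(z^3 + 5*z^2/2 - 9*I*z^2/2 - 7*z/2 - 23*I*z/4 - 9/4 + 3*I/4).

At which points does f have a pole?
{-3/2 + 3*I, -1 + I, I/2}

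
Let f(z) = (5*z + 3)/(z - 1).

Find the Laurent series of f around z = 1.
Put w = z - (1), i.e. z = w + 1. The denominator is w, so it suffices to rewrite the numerator in powers of w.

P(z) = 5*z + 3
P(w + 1) = 8 + 5*w

Dividing each term by w:
  f = 8/w + 5

Substituting back w = z - 1:
  f(z) = 8/(z - 1) + 5

The series is finite because the numerator is a polynomial; the negative powers form the principal part, and the coefficient of 1/(z - 1) gives Res(f, 1) = 8.

Final answer: 8/(z - 1) + 5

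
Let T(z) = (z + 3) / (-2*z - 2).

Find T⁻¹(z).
(-2*z - 3)/(2*z + 1)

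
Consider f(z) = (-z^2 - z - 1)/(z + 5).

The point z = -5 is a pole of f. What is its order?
Factor the denominator:
  z + 5 = (z + 5)

The numerator P(z) = -z^2 - z - 1 has P(-5) = -21 ≠ 0, so no factor of (z + 5) cancels.
Near z = -5 we can therefore write f(z) = g(z)/(z + 5) with g analytic at -5 and g(-5) ≠ 0 (g is just the numerator).

Hence z = -5 is a pole of order 1.

Final answer: 1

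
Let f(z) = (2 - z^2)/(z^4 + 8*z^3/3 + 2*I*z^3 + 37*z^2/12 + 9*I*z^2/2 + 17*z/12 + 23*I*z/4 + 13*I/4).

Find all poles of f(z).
The singularities of f are the zeros of the denominator. Factoring,
  z^4 + 8*z^3/3 + 2*I*z^3 + 37*z^2/12 + 9*I*z^2/2 + 17*z/12 + 23*I*z/4 + 13*I/4 = (z + 1)*(z + 2/3 - I)*(z + 3*I/2)*(z + 1 + 3*I/2)
so the candidates are z = -1, z = -2/3 + I, z = -3*I/2, z = -1 - 3*I/2.

Check the numerator P(z) = 2 - z^2 at each one:
  P(-1) = 1 ≠ 0, so z = -1 is a (simple) pole.
  P(-2/3 + I) = 23/9 + 4*I/3 ≠ 0, so z = -2/3 + I is a (simple) pole.
  P(-3*I/2) = 17/4 ≠ 0, so z = -3*I/2 is a (simple) pole.
  P(-1 - 3*I/2) = 13/4 - 3*I ≠ 0, so z = -1 - 3*I/2 is a (simple) pole.

Poles of f: {-1 - 3*I/2, -1, -2/3 + I, -3*I/2}

Final answer: {-1 - 3*I/2, -1, -2/3 + I, -3*I/2}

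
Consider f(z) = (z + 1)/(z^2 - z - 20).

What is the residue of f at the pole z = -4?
1/3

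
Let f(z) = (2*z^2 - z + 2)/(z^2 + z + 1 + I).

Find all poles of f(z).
The singularities of f are the zeros of the denominator. Factoring,
  z^2 + z + 1 + I = (z + I)*(z + 1 - I)
so the candidates are z = -I, z = -1 + I.

Check the numerator P(z) = 2*z^2 - z + 2 at each one:
  P(-I) = I ≠ 0, so z = -I is a (simple) pole.
  P(-1 + I) = 3 - 5*I ≠ 0, so z = -1 + I is a (simple) pole.

Poles of f: {-1 + I, -I}

Final answer: {-1 + I, -I}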